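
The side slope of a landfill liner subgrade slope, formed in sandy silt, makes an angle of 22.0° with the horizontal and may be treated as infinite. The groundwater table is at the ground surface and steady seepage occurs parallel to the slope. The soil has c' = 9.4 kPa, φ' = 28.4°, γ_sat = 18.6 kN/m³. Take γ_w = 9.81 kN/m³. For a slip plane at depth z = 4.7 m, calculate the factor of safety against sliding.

FS = 0.94

With seepage parallel to the slope and the water table at the surface, the effective normal stress on the slip plane uses the buoyant unit weight γ' = γ_sat − γ_w while the driving shear stress uses γ_sat:
FS = [c' + γ' z cos²β tanφ'] / [γ_sat z sinβ cosβ]
γ' = 18.6 − 9.81 = 8.79 kN/m³
Numerator = 9.4 + 8.79·4.7·cos²22.0°·tan28.4° = 9.4 + 8.79·4.7·0.8597·0.5407 = 28.603 kPa
Denominator = 18.6·4.7·sin22.0°·cos22.0° = 18.6·4.7·0.3746·0.9272 = 30.364 kPa
FS = 28.603 / 30.364 = 0.942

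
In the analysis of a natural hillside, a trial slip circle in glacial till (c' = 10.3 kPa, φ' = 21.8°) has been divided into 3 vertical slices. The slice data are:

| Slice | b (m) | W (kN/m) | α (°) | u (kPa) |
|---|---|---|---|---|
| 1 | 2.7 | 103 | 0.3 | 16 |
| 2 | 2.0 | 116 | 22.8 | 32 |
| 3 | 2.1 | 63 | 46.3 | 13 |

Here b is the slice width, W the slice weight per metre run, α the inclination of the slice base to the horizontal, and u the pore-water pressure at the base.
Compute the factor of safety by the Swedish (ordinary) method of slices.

FS = 1.34

Ordinary method of slices: FS = Σ[c'·Δl_i + (W_i cosα_i − u_i·Δl_i)·tanφ'] / Σ W_i sinα_i, with Δl_i = b_i / cosα_i.
Slice 1: Δl = 2.7/cos0.3° = 2.700 m; N'_1 = 103·cos0.3° − 16·2.700 = 59.8; c'Δl = 27.81; W sinα = 0.5
Slice 2: Δl = 2.0/cos22.8° = 2.170 m; N'_2 = 116·cos22.8° − 32·2.170 = 37.5; c'Δl = 22.35; W sinα = 45.0
Slice 3: Δl = 2.1/cos46.3° = 3.040 m; N'_3 = 63·cos46.3° − 13·3.040 = 4.0; c'Δl = 31.31; W sinα = 45.5
Σc'Δl = 81.5 kN/m; ΣN' = 101.3 kN/m; ΣW sinα = 91.0 kN/m
Resisting = 81.5 + 101.3·tan21.8° = 81.5 + 40.5 = 122.0 kN/m
FS = 122.0 / 91.0 = 1.340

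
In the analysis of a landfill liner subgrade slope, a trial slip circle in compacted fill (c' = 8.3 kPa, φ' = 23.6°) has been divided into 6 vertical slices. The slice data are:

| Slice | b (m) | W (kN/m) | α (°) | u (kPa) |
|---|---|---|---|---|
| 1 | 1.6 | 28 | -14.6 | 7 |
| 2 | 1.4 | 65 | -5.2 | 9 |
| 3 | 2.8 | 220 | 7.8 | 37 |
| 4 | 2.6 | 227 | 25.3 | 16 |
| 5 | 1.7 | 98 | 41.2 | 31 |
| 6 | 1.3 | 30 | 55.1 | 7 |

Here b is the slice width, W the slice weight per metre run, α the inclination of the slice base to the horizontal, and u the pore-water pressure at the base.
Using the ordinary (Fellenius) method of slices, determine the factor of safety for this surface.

Ordinary method of slices: FS = Σ[c'·Δl_i + (W_i cosα_i − u_i·Δl_i)·tanφ'] / Σ W_i sinα_i, with Δl_i = b_i / cosα_i.
Slice 1: Δl = 1.6/cos(-14.6°) = 1.653 m; N'_1 = 28·cos(-14.6°) − 7·1.653 = 15.5; c'Δl = 13.72; W sinα = -7.1
Slice 2: Δl = 1.4/cos(-5.2°) = 1.406 m; N'_2 = 65·cos(-5.2°) − 9·1.406 = 52.1; c'Δl = 11.67; W sinα = -5.9
Slice 3: Δl = 2.8/cos7.8° = 2.826 m; N'_3 = 220·cos7.8° − 37·2.826 = 113.4; c'Δl = 23.46; W sinα = 29.9
Slice 4: Δl = 2.6/cos25.3° = 2.876 m; N'_4 = 227·cos25.3° − 16·2.876 = 159.2; c'Δl = 23.87; W sinα = 97.0
Slice 5: Δl = 1.7/cos41.2° = 2.259 m; N'_5 = 98·cos41.2° − 31·2.259 = 3.7; c'Δl = 18.75; W sinα = 64.6
Slice 6: Δl = 1.3/cos55.1° = 2.272 m; N'_6 = 30·cos55.1° − 7·2.272 = 1.3; c'Δl = 18.86; W sinα = 24.6
Σc'Δl = 110.3 kN/m; ΣN' = 345.2 kN/m; ΣW sinα = 203.1 kN/m
Resisting = 110.3 + 345.2·tan23.6° = 110.3 + 150.8 = 261.1 kN/m
FS = 261.1 / 203.1 = 1.286

FS = 1.29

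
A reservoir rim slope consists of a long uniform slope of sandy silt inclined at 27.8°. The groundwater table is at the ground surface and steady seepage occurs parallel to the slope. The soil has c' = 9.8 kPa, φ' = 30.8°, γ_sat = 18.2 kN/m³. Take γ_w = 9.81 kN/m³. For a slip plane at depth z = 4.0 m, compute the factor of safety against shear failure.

FS = 0.85

With seepage parallel to the slope and the water table at the surface, the effective normal stress on the slip plane uses the buoyant unit weight γ' = γ_sat − γ_w while the driving shear stress uses γ_sat:
FS = [c' + γ' z cos²β tanφ'] / [γ_sat z sinβ cosβ]
γ' = 18.2 − 9.81 = 8.39 kN/m³
Numerator = 9.8 + 8.39·4.0·cos²27.8°·tan30.8° = 9.8 + 8.39·4.0·0.7825·0.5961 = 25.454 kPa
Denominator = 18.2·4.0·sin27.8°·cos27.8° = 18.2·4.0·0.4664·0.8846 = 30.034 kPa
FS = 25.454 / 30.034 = 0.848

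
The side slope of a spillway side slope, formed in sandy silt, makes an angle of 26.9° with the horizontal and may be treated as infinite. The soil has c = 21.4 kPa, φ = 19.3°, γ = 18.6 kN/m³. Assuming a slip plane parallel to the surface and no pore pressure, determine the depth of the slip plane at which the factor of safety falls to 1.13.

z = 6.48 m

Setting FS = 1.13 in FS = [c + γz cos²β tanφ] / [γz sinβ cosβ] and solving for z:
z = c / [γ cosβ (FS·sinβ − cosβ·tanφ)]
  = 21.4 / [18.6·cos26.9°·(1.13·sin26.9° − cos26.9°·tan19.3°)]
  = 21.4 / [18.6·0.8918·(1.13·0.4524 − 0.8918·0.3502)]
  = 21.4 / 3.3000 = 6.485 m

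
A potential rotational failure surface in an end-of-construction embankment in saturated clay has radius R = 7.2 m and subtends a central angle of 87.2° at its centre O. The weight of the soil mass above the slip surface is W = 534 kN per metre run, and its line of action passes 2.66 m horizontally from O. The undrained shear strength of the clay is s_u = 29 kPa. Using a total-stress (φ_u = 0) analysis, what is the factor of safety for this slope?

Taking moments about the centre O, the resisting moment is provided by the undrained shear strength acting along the arc:
Arc length L_a = R·θ = 7.2·(87.2°·π/180) = 7.2·1.5219 = 10.96 m
M_R = s_u·L_a·R = 29·10.96·7.2 = 2288.0 kN·m/m
M_D = W·d = 534·2.66 = 1420.4 kN·m/m
FS = M_R / M_D = 2288.0 / 1420.4 = 1.611

FS = 1.61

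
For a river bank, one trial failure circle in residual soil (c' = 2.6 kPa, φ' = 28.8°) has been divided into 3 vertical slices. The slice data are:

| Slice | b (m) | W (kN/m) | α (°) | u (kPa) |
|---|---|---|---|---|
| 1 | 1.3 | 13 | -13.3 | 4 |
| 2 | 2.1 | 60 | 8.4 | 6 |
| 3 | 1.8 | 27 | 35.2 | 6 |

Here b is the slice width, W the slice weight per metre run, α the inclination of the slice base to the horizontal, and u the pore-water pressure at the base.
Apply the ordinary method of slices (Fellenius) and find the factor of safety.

FS = 2.31

Ordinary method of slices: FS = Σ[c'·Δl_i + (W_i cosα_i − u_i·Δl_i)·tanφ'] / Σ W_i sinα_i, with Δl_i = b_i / cosα_i.
Slice 1: Δl = 1.3/cos(-13.3°) = 1.336 m; N'_1 = 13·cos(-13.3°) − 4·1.336 = 7.3; c'Δl = 3.47; W sinα = -3.0
Slice 2: Δl = 2.1/cos8.4° = 2.123 m; N'_2 = 60·cos8.4° − 6·2.123 = 46.6; c'Δl = 5.52; W sinα = 8.8
Slice 3: Δl = 1.8/cos35.2° = 2.203 m; N'_3 = 27·cos35.2° − 6·2.203 = 8.8; c'Δl = 5.73; W sinα = 15.6
Σc'Δl = 14.7 kN/m; ΣN' = 62.8 kN/m; ΣW sinα = 21.3 kN/m
Resisting = 14.7 + 62.8·tan28.8° = 14.7 + 34.5 = 49.2 kN/m
FS = 49.2 / 21.3 = 2.307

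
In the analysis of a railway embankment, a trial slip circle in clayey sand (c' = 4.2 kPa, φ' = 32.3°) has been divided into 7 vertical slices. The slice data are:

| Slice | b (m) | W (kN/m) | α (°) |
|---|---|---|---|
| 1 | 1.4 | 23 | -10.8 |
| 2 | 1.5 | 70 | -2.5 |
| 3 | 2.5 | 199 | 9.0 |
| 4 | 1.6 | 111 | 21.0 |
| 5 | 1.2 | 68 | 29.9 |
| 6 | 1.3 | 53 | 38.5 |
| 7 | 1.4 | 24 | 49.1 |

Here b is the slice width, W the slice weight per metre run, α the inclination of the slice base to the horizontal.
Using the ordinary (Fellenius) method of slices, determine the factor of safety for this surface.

FS = 2.51

Ordinary method of slices: FS = Σ[c'·Δl_i + (W_i cosα_i)·tanφ'] / Σ W_i sinα_i, with Δl_i = b_i / cosα_i.
Slice 1: Δl = 1.4/cos(-10.8°) = 1.425 m; N'_1 = 23·cos(-10.8°) = 22.6; c'Δl = 5.99; W sinα = -4.3
Slice 2: Δl = 1.5/cos(-2.5°) = 1.501 m; N'_2 = 70·cos(-2.5°) = 69.9; c'Δl = 6.31; W sinα = -3.1
Slice 3: Δl = 2.5/cos9.0° = 2.531 m; N'_3 = 199·cos9.0° = 196.5; c'Δl = 10.63; W sinα = 31.1
Slice 4: Δl = 1.6/cos21.0° = 1.714 m; N'_4 = 111·cos21.0° = 103.6; c'Δl = 7.20; W sinα = 39.8
Slice 5: Δl = 1.2/cos29.9° = 1.384 m; N'_5 = 68·cos29.9° = 58.9; c'Δl = 5.81; W sinα = 33.9
Slice 6: Δl = 1.3/cos38.5° = 1.661 m; N'_6 = 53·cos38.5° = 41.5; c'Δl = 6.98; W sinα = 33.0
Slice 7: Δl = 1.4/cos49.1° = 2.138 m; N'_7 = 24·cos49.1° = 15.7; c'Δl = 8.98; W sinα = 18.1
Σc'Δl = 51.9 kN/m; ΣN' = 508.8 kN/m; ΣW sinα = 148.6 kN/m
Resisting = 51.9 + 508.8·tan32.3° = 51.9 + 321.7 = 373.6 kN/m
FS = 373.6 / 148.6 = 2.514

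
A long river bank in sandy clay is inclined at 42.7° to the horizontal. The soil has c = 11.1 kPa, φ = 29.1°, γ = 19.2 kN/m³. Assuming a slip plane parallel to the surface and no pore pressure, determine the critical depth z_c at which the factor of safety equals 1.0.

z_c = 2.92 m

Setting FS = 1.00 in FS = [c + γz cos²β tanφ] / [γz sinβ cosβ] and solving for z:
z = c / [γ cosβ (FS·sinβ − cosβ·tanφ)]
  = 11.1 / [19.2·cos42.7°·(1.00·sin42.7° − cos42.7°·tan29.1°)]
  = 11.1 / [19.2·0.7349·(1.00·0.6782 − 0.7349·0.5566)]
  = 11.1 / 3.7973 = 2.923 m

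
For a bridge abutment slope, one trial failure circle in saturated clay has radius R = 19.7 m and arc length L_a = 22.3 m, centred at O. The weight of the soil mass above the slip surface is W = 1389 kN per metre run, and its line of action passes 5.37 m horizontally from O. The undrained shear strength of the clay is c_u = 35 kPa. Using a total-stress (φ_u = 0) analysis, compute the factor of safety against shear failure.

FS = 2.06

Taking moments about the centre O, the resisting moment is provided by the undrained shear strength acting along the arc:
M_R = c_u·L_a·R = 35·22.30·19.7 = 15375.8 kN·m/m
M_D = W·d = 1389·5.37 = 7458.9 kN·m/m
FS = M_R / M_D = 15375.8 / 7458.9 = 2.061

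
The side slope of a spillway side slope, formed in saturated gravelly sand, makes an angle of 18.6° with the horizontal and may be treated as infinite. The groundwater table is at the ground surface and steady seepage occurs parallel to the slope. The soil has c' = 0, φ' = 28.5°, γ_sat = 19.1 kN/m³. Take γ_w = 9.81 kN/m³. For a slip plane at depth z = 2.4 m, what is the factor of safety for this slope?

FS = 0.78

With seepage parallel to the slope and the water table at the surface, the effective normal stress on the slip plane uses the buoyant unit weight γ' = γ_sat − γ_w while the driving shear stress uses γ_sat:
FS = [c' + γ' z cos²β tanφ'] / [γ_sat z sinβ cosβ]
(For c' = 0 this reduces to FS = (γ'/γ_sat)·tanφ'/tanβ.)
γ' = 19.1 − 9.81 = 9.29 kN/m³
Numerator = 0.0 + 9.29·2.4·cos²18.6°·tan28.5° = 0.0 + 9.29·2.4·0.8983·0.5430 = 10.874 kPa
Denominator = 19.1·2.4·sin18.6°·cos18.6° = 19.1·2.4·0.3190·0.9478 = 13.857 kPa
FS = 10.874 / 13.857 = 0.785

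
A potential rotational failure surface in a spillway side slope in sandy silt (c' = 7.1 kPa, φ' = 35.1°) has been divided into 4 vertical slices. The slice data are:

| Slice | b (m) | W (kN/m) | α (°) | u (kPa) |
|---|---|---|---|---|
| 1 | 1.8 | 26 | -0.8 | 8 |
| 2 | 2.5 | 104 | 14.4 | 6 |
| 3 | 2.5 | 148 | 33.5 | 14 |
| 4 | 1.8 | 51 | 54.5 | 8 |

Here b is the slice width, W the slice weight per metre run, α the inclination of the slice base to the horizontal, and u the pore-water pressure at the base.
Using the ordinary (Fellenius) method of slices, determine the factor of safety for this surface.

FS = 1.37

Ordinary method of slices: FS = Σ[c'·Δl_i + (W_i cosα_i − u_i·Δl_i)·tanφ'] / Σ W_i sinα_i, with Δl_i = b_i / cosα_i.
Slice 1: Δl = 1.8/cos(-0.8°) = 1.800 m; N'_1 = 26·cos(-0.8°) − 8·1.800 = 11.6; c'Δl = 12.78; W sinα = -0.4
Slice 2: Δl = 2.5/cos14.4° = 2.581 m; N'_2 = 104·cos14.4° − 6·2.581 = 85.2; c'Δl = 18.33; W sinα = 25.9
Slice 3: Δl = 2.5/cos33.5° = 2.998 m; N'_3 = 148·cos33.5° − 14·2.998 = 81.4; c'Δl = 21.29; W sinα = 81.7
Slice 4: Δl = 1.8/cos54.5° = 3.100 m; N'_4 = 51·cos54.5° − 8·3.100 = 4.8; c'Δl = 22.01; W sinα = 41.5
Σc'Δl = 74.4 kN/m; ΣN' = 183.1 kN/m; ΣW sinα = 148.7 kN/m
Resisting = 74.4 + 183.1·tan35.1° = 74.4 + 128.7 = 203.1 kN/m
FS = 203.1 / 148.7 = 1.366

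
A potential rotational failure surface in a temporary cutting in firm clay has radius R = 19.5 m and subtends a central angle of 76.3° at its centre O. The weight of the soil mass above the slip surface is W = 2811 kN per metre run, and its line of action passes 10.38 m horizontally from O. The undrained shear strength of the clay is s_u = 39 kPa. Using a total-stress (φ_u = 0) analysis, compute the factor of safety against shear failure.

Taking moments about the centre O, the resisting moment is provided by the undrained shear strength acting along the arc:
Arc length L_a = R·θ = 19.5·(76.3°·π/180) = 19.5·1.3317 = 25.97 m
M_R = s_u·L_a·R = 39·25.97·19.5 = 19748.6 kN·m/m
M_D = W·d = 2811·10.38 = 29178.2 kN·m/m
FS = M_R / M_D = 19748.6 / 29178.2 = 0.677

FS = 0.68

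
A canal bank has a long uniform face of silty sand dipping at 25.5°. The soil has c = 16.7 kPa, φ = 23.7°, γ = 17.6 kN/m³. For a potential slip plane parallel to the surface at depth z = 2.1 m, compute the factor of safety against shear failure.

FS = 2.08

For an infinite slope with a slip plane parallel to the surface (no pore pressure): FS = [c + γz cos²β tanφ] / [γz sinβ cosβ].
γz = 17.6·2.1 = 36.96 kN/m²
Numerator = 16.7 + 36.96·cos²25.5°·tan23.7° = 16.7 + 36.96·0.8147·0.4390 = 29.917 kPa
Denominator = 36.96·sin25.5°·cos25.5° = 36.96·0.4305·0.9026 = 14.362 kPa
FS = 29.917 / 14.362 = 2.083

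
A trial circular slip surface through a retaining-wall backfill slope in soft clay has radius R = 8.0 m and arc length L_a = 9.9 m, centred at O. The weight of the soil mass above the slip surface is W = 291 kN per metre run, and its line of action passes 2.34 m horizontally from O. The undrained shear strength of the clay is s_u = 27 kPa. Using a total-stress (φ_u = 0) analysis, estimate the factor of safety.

FS = 3.14

Taking moments about the centre O, the resisting moment is provided by the undrained shear strength acting along the arc:
M_R = s_u·L_a·R = 27·9.90·8.0 = 2138.4 kN·m/m
M_D = W·d = 291·2.34 = 680.9 kN·m/m
FS = M_R / M_D = 2138.4 / 680.9 = 3.140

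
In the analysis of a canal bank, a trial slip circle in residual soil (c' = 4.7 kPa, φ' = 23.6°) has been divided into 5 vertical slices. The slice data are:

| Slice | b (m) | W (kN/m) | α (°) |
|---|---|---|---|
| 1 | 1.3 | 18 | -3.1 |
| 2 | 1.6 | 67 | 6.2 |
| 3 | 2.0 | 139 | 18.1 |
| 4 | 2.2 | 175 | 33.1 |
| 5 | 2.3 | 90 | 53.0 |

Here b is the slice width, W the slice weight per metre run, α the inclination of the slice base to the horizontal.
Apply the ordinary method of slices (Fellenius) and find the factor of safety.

Ordinary method of slices: FS = Σ[c'·Δl_i + (W_i cosα_i)·tanφ'] / Σ W_i sinα_i, with Δl_i = b_i / cosα_i.
Slice 1: Δl = 1.3/cos(-3.1°) = 1.302 m; N'_1 = 18·cos(-3.1°) = 18.0; c'Δl = 6.12; W sinα = -1.0
Slice 2: Δl = 1.6/cos6.2° = 1.609 m; N'_2 = 67·cos6.2° = 66.6; c'Δl = 7.56; W sinα = 7.2
Slice 3: Δl = 2.0/cos18.1° = 2.104 m; N'_3 = 139·cos18.1° = 132.1; c'Δl = 9.89; W sinα = 43.2
Slice 4: Δl = 2.2/cos33.1° = 2.626 m; N'_4 = 175·cos33.1° = 146.6; c'Δl = 12.34; W sinα = 95.6
Slice 5: Δl = 2.3/cos53.0° = 3.822 m; N'_5 = 90·cos53.0° = 54.2; c'Δl = 17.96; W sinα = 71.9
Σc'Δl = 53.9 kN/m; ΣN' = 417.5 kN/m; ΣW sinα = 216.9 kN/m
Resisting = 53.9 + 417.5·tan23.6° = 53.9 + 182.4 = 236.3 kN/m
FS = 236.3 / 216.9 = 1.089

FS = 1.09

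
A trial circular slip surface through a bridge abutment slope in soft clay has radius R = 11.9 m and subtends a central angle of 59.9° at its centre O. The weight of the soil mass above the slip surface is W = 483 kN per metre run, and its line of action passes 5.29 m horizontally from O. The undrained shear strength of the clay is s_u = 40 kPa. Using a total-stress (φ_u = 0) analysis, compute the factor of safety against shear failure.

FS = 2.32

Taking moments about the centre O, the resisting moment is provided by the undrained shear strength acting along the arc:
Arc length L_a = R·θ = 11.9·(59.9°·π/180) = 11.9·1.0455 = 12.44 m
M_R = s_u·L_a·R = 40·12.44·11.9 = 5921.9 kN·m/m
M_D = W·d = 483·5.29 = 2555.1 kN·m/m
FS = M_R / M_D = 5921.9 / 2555.1 = 2.318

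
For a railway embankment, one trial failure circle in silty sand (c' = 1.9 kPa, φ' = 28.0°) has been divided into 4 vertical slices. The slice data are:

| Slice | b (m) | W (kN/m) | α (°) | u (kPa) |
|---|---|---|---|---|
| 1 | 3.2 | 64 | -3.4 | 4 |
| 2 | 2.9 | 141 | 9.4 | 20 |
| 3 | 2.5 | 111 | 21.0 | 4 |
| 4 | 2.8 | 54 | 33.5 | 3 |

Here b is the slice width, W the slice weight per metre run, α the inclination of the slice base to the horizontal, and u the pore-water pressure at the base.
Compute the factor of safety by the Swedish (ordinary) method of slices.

Ordinary method of slices: FS = Σ[c'·Δl_i + (W_i cosα_i − u_i·Δl_i)·tanφ'] / Σ W_i sinα_i, with Δl_i = b_i / cosα_i.
Slice 1: Δl = 3.2/cos(-3.4°) = 3.206 m; N'_1 = 64·cos(-3.4°) − 4·3.206 = 51.1; c'Δl = 6.09; W sinα = -3.8
Slice 2: Δl = 2.9/cos9.4° = 2.939 m; N'_2 = 141·cos9.4° − 20·2.939 = 80.3; c'Δl = 5.58; W sinα = 23.0
Slice 3: Δl = 2.5/cos21.0° = 2.678 m; N'_3 = 111·cos21.0° − 4·2.678 = 92.9; c'Δl = 5.09; W sinα = 39.8
Slice 4: Δl = 2.8/cos33.5° = 3.358 m; N'_4 = 54·cos33.5° − 3·3.358 = 35.0; c'Δl = 6.38; W sinα = 29.8
Σc'Δl = 23.1 kN/m; ΣN' = 259.3 kN/m; ΣW sinα = 88.8 kN/m
Resisting = 23.1 + 259.3·tan28.0° = 23.1 + 137.8 = 161.0 kN/m
FS = 161.0 / 88.8 = 1.813

FS = 1.81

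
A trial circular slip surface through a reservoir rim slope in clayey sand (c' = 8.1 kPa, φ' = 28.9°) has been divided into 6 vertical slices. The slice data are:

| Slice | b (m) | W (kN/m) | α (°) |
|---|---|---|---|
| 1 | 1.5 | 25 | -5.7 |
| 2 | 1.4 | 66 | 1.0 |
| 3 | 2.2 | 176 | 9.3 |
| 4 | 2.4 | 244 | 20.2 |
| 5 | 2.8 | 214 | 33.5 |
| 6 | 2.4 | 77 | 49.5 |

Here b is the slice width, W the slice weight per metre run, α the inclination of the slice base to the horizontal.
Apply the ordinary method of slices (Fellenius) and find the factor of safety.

FS = 1.80

Ordinary method of slices: FS = Σ[c'·Δl_i + (W_i cosα_i)·tanφ'] / Σ W_i sinα_i, with Δl_i = b_i / cosα_i.
Slice 1: Δl = 1.5/cos(-5.7°) = 1.507 m; N'_1 = 25·cos(-5.7°) = 24.9; c'Δl = 12.21; W sinα = -2.5
Slice 2: Δl = 1.4/cos1.0° = 1.400 m; N'_2 = 66·cos1.0° = 66.0; c'Δl = 11.34; W sinα = 1.2
Slice 3: Δl = 2.2/cos9.3° = 2.229 m; N'_3 = 176·cos9.3° = 173.7; c'Δl = 18.06; W sinα = 28.4
Slice 4: Δl = 2.4/cos20.2° = 2.557 m; N'_4 = 244·cos20.2° = 229.0; c'Δl = 20.71; W sinα = 84.3
Slice 5: Δl = 2.8/cos33.5° = 3.358 m; N'_5 = 214·cos33.5° = 178.5; c'Δl = 27.20; W sinα = 118.1
Slice 6: Δl = 2.4/cos49.5° = 3.695 m; N'_6 = 77·cos49.5° = 50.0; c'Δl = 29.93; W sinα = 58.6
Σc'Δl = 119.5 kN/m; ΣN' = 722.0 kN/m; ΣW sinα = 288.0 kN/m
Resisting = 119.5 + 722.0·tan28.9° = 119.5 + 398.6 = 518.0 kN/m
FS = 518.0 / 288.0 = 1.799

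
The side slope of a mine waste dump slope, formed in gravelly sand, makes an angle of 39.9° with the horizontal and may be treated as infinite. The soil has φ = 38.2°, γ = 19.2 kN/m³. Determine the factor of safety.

For a dry cohesionless infinite slope the factor of safety is FS = tanφ / tanβ.
FS = tan38.2° / tan39.9° = 0.7869 / 0.8361 = 0.941

FS = 0.94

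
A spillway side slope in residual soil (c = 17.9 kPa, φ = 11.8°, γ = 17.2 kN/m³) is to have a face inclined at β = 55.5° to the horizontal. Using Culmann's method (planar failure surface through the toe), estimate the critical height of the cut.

H_c = 12.12 m

Culmann's analysis gives the critical failure plane at α_cr = (β + φ)/2 = (55.5 + 11.8)/2 = 33.6°, and the critical height
H_c = (4c/γ) · sinβ cosφ / [1 − cos(β − φ)]
    = (4·17.9/17.2) · sin55.5°·cos11.8° / [1 − cos(43.7°)]
    = 4.163 · 0.8241·0.9789 / [1 − 0.7230]
    = 4.163 · 0.8067 / 0.2770
    = 12.12 m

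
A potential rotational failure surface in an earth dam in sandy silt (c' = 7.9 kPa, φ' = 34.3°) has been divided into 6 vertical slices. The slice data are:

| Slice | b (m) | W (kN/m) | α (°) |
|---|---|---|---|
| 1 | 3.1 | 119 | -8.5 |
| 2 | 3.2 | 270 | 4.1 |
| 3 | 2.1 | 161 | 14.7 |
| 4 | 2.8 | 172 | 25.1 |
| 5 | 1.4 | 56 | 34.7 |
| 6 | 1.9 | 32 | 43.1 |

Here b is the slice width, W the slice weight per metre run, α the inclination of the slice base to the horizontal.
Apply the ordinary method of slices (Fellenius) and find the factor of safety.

Ordinary method of slices: FS = Σ[c'·Δl_i + (W_i cosα_i)·tanφ'] / Σ W_i sinα_i, with Δl_i = b_i / cosα_i.
Slice 1: Δl = 3.1/cos(-8.5°) = 3.134 m; N'_1 = 119·cos(-8.5°) = 117.7; c'Δl = 24.76; W sinα = -17.6
Slice 2: Δl = 3.2/cos4.1° = 3.208 m; N'_2 = 270·cos4.1° = 269.3; c'Δl = 25.34; W sinα = 19.3
Slice 3: Δl = 2.1/cos14.7° = 2.171 m; N'_3 = 161·cos14.7° = 155.7; c'Δl = 17.15; W sinα = 40.9
Slice 4: Δl = 2.8/cos25.1° = 3.092 m; N'_4 = 172·cos25.1° = 155.8; c'Δl = 24.43; W sinα = 73.0
Slice 5: Δl = 1.4/cos34.7° = 1.703 m; N'_5 = 56·cos34.7° = 46.0; c'Δl = 13.45; W sinα = 31.9
Slice 6: Δl = 1.9/cos43.1° = 2.602 m; N'_6 = 32·cos43.1° = 23.4; c'Δl = 20.56; W sinα = 21.9
Σc'Δl = 125.7 kN/m; ΣN' = 767.9 kN/m; ΣW sinα = 169.3 kN/m
Resisting = 125.7 + 767.9·tan34.3° = 125.7 + 523.8 = 649.5 kN/m
FS = 649.5 / 169.3 = 3.837

FS = 3.84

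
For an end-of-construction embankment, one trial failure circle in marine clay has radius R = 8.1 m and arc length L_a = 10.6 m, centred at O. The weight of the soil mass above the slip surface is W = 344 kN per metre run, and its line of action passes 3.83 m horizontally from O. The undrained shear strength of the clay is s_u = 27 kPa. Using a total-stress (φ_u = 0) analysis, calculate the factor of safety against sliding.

FS = 1.76

Taking moments about the centre O, the resisting moment is provided by the undrained shear strength acting along the arc:
M_R = s_u·L_a·R = 27·10.60·8.1 = 2318.2 kN·m/m
M_D = W·d = 344·3.83 = 1317.5 kN·m/m
FS = M_R / M_D = 2318.2 / 1317.5 = 1.760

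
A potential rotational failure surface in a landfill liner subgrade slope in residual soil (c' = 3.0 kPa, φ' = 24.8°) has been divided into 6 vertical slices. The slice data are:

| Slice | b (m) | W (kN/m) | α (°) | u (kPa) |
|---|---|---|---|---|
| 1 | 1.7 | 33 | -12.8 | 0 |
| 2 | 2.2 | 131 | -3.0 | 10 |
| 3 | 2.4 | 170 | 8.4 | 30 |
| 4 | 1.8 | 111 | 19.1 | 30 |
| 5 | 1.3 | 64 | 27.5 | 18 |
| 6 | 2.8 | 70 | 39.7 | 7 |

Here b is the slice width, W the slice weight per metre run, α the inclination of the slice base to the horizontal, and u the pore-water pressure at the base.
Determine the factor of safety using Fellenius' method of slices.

FS = 1.64

Ordinary method of slices: FS = Σ[c'·Δl_i + (W_i cosα_i − u_i·Δl_i)·tanφ'] / Σ W_i sinα_i, with Δl_i = b_i / cosα_i.
Slice 1: Δl = 1.7/cos(-12.8°) = 1.743 m; N'_1 = 33·cos(-12.8°) − 0·1.743 = 32.2; c'Δl = 5.23; W sinα = -7.3
Slice 2: Δl = 2.2/cos(-3.0°) = 2.203 m; N'_2 = 131·cos(-3.0°) − 10·2.203 = 108.8; c'Δl = 6.61; W sinα = -6.9
Slice 3: Δl = 2.4/cos8.4° = 2.426 m; N'_3 = 170·cos8.4° − 30·2.426 = 95.4; c'Δl = 7.28; W sinα = 24.8
Slice 4: Δl = 1.8/cos19.1° = 1.905 m; N'_4 = 111·cos19.1° − 30·1.905 = 47.7; c'Δl = 5.71; W sinα = 36.3
Slice 5: Δl = 1.3/cos27.5° = 1.466 m; N'_5 = 64·cos27.5° − 18·1.466 = 30.4; c'Δl = 4.40; W sinα = 29.6
Slice 6: Δl = 2.8/cos39.7° = 3.639 m; N'_6 = 70·cos39.7° − 7·3.639 = 28.4; c'Δl = 10.92; W sinα = 44.7
Σc'Δl = 40.1 kN/m; ΣN' = 342.9 kN/m; ΣW sinα = 121.3 kN/m
Resisting = 40.1 + 342.9·tan24.8° = 40.1 + 158.4 = 198.6 kN/m
FS = 198.6 / 121.3 = 1.638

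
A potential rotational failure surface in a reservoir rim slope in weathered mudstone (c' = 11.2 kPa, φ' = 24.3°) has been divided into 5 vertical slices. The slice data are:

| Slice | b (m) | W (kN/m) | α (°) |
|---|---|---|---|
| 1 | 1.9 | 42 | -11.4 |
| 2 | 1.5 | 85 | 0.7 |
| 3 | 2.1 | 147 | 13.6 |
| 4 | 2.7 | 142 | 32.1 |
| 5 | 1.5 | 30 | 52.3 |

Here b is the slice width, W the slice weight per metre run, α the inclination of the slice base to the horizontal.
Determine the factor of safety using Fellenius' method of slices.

Ordinary method of slices: FS = Σ[c'·Δl_i + (W_i cosα_i)·tanφ'] / Σ W_i sinα_i, with Δl_i = b_i / cosα_i.
Slice 1: Δl = 1.9/cos(-11.4°) = 1.938 m; N'_1 = 42·cos(-11.4°) = 41.2; c'Δl = 21.71; W sinα = -8.3
Slice 2: Δl = 1.5/cos0.7° = 1.500 m; N'_2 = 85·cos0.7° = 85.0; c'Δl = 16.80; W sinα = 1.0
Slice 3: Δl = 2.1/cos13.6° = 2.161 m; N'_3 = 147·cos13.6° = 142.9; c'Δl = 24.20; W sinα = 34.6
Slice 4: Δl = 2.7/cos32.1° = 3.187 m; N'_4 = 142·cos32.1° = 120.3; c'Δl = 35.70; W sinα = 75.5
Slice 5: Δl = 1.5/cos52.3° = 2.453 m; N'_5 = 30·cos52.3° = 18.3; c'Δl = 27.47; W sinα = 23.7
Σc'Δl = 125.9 kN/m; ΣN' = 407.7 kN/m; ΣW sinα = 126.5 kN/m
Resisting = 125.9 + 407.7·tan24.3° = 125.9 + 184.1 = 310.0 kN/m
FS = 310.0 / 126.5 = 2.450

FS = 2.45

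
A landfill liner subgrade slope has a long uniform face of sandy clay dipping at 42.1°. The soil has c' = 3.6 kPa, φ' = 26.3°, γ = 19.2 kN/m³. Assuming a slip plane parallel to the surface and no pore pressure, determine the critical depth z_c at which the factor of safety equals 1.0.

Setting FS = 1.00 in FS = [c' + γz cos²β tanφ'] / [γz sinβ cosβ] and solving for z:
z = c' / [γ cosβ (FS·sinβ − cosβ·tanφ')]
  = 3.6 / [19.2·cos42.1°·(1.00·sin42.1° − cos42.1°·tan26.3°)]
  = 3.6 / [19.2·0.7420·(1.00·0.6704 − 0.7420·0.4942)]
  = 3.6 / 4.3268 = 0.832 m

z_c = 0.83 m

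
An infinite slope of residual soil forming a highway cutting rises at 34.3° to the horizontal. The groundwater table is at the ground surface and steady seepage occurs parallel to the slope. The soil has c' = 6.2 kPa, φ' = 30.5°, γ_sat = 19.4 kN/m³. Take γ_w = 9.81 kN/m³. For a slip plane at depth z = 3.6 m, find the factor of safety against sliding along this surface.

FS = 0.62

With seepage parallel to the slope and the water table at the surface, the effective normal stress on the slip plane uses the buoyant unit weight γ' = γ_sat − γ_w while the driving shear stress uses γ_sat:
FS = [c' + γ' z cos²β tanφ'] / [γ_sat z sinβ cosβ]
γ' = 19.4 − 9.81 = 9.59 kN/m³
Numerator = 6.2 + 9.59·3.6·cos²34.3°·tan30.5° = 6.2 + 9.59·3.6·0.6824·0.5890 = 20.078 kPa
Denominator = 19.4·3.6·sin34.3°·cos34.3° = 19.4·3.6·0.5635·0.8261 = 32.512 kPa
FS = 20.078 / 32.512 = 0.618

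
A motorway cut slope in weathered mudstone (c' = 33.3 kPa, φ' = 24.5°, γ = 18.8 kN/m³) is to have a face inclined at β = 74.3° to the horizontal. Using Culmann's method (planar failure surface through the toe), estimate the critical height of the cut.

H_c = 17.51 m

Culmann's analysis gives the critical failure plane at α_cr = (β + φ')/2 = (74.3 + 24.5)/2 = 49.4°, and the critical height
H_c = (4c'/γ) · sinβ cosφ' / [1 − cos(β − φ')]
    = (4·33.3/18.8) · sin74.3°·cos24.5° / [1 − cos(49.8°)]
    = 7.085 · 0.9627·0.9100 / [1 − 0.6455]
    = 7.085 · 0.8760 / 0.3545
    = 17.51 m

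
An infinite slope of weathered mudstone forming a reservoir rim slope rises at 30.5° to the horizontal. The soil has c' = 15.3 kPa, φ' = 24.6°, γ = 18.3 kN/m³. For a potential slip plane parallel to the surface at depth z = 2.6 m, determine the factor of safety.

FS = 1.51

For an infinite slope with a slip plane parallel to the surface (no pore pressure): FS = [c' + γz cos²β tanφ'] / [γz sinβ cosβ].
γz = 18.3·2.6 = 47.58 kN/m²
Numerator = 15.3 + 47.58·cos²30.5°·tan24.6° = 15.3 + 47.58·0.7424·0.4578 = 31.472 kPa
Denominator = 47.58·sin30.5°·cos30.5° = 47.58·0.5075·0.8616 = 20.807 kPa
FS = 31.472 / 20.807 = 1.513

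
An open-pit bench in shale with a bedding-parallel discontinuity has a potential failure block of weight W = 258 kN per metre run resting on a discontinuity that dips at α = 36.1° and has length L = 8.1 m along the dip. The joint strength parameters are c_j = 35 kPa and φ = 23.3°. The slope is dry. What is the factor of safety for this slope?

Resolving the block weight along and normal to the plane and applying the Mohr–Coulomb strength on the joint:
N' = W cosα = 258·cos36.1° = 208.5 kN/m
Driving force T = W sinα = 258·sin36.1° = 152.0 kN/m
Resisting force R = c_j·L + N'·tanφ = 35·8.1 + 208.5·tan23.3° = 283.5 + 89.8 = 373.3 kN/m
FS = R / T = 373.3 / 152.0 = 2.456

FS = 2.46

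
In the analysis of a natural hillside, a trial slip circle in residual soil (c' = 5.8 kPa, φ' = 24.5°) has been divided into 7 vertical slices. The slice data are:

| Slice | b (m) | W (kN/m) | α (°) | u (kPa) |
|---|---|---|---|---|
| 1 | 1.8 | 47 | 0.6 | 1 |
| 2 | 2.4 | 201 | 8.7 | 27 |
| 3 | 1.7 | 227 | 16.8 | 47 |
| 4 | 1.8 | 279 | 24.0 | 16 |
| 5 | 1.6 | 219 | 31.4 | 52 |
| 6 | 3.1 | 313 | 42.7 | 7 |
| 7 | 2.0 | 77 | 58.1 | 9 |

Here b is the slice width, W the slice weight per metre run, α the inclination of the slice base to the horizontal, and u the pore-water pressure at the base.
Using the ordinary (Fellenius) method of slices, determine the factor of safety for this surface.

FS = 0.80

Ordinary method of slices: FS = Σ[c'·Δl_i + (W_i cosα_i − u_i·Δl_i)·tanφ'] / Σ W_i sinα_i, with Δl_i = b_i / cosα_i.
Slice 1: Δl = 1.8/cos0.6° = 1.800 m; N'_1 = 47·cos0.6° − 1·1.800 = 45.2; c'Δl = 10.44; W sinα = 0.5
Slice 2: Δl = 2.4/cos8.7° = 2.428 m; N'_2 = 201·cos8.7° − 27·2.428 = 133.1; c'Δl = 14.08; W sinα = 30.4
Slice 3: Δl = 1.7/cos16.8° = 1.776 m; N'_3 = 227·cos16.8° − 47·1.776 = 133.8; c'Δl = 10.30; W sinα = 65.6
Slice 4: Δl = 1.8/cos24.0° = 1.970 m; N'_4 = 279·cos24.0° − 16·1.970 = 223.4; c'Δl = 11.43; W sinα = 113.5
Slice 5: Δl = 1.6/cos31.4° = 1.875 m; N'_5 = 219·cos31.4° − 52·1.875 = 89.5; c'Δl = 10.87; W sinα = 114.1
Slice 6: Δl = 3.1/cos42.7° = 4.218 m; N'_6 = 313·cos42.7° − 7·4.218 = 200.5; c'Δl = 24.47; W sinα = 212.3
Slice 7: Δl = 2.0/cos58.1° = 3.785 m; N'_7 = 77·cos58.1° − 9·3.785 = 6.6; c'Δl = 21.95; W sinα = 65.4
Σc'Δl = 103.5 kN/m; ΣN' = 832.1 kN/m; ΣW sinα = 601.7 kN/m
Resisting = 103.5 + 832.1·tan24.5° = 103.5 + 379.2 = 482.8 kN/m
FS = 482.8 / 601.7 = 0.802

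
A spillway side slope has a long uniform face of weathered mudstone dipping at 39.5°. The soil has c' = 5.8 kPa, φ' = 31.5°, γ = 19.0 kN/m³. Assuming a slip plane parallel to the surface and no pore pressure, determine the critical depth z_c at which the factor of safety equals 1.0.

z_c = 2.42 m

Setting FS = 1.00 in FS = [c' + γz cos²β tanφ'] / [γz sinβ cosβ] and solving for z:
z = c' / [γ cosβ (FS·sinβ − cosβ·tanφ')]
  = 5.8 / [19.0·cos39.5°·(1.00·sin39.5° − cos39.5°·tan31.5°)]
  = 5.8 / [19.0·0.7716·(1.00·0.6361 − 0.7716·0.6128)]
  = 5.8 / 2.3930 = 2.424 m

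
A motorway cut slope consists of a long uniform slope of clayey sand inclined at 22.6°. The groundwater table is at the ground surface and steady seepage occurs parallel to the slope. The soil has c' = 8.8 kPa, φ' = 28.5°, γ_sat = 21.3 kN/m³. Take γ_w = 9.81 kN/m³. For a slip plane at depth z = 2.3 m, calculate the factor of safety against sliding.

With seepage parallel to the slope and the water table at the surface, the effective normal stress on the slip plane uses the buoyant unit weight γ' = γ_sat − γ_w while the driving shear stress uses γ_sat:
FS = [c' + γ' z cos²β tanφ'] / [γ_sat z sinβ cosβ]
γ' = 21.3 − 9.81 = 11.49 kN/m³
Numerator = 8.8 + 11.49·2.3·cos²22.6°·tan28.5° = 8.8 + 11.49·2.3·0.8523·0.5430 = 21.030 kPa
Denominator = 21.3·2.3·sin22.6°·cos22.6° = 21.3·2.3·0.3843·0.9232 = 17.381 kPa
FS = 21.030 / 17.381 = 1.210

FS = 1.21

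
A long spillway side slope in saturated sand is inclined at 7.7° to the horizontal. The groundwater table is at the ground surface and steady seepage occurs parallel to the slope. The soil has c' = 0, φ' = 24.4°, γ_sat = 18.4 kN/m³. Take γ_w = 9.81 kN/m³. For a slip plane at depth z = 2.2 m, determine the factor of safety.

With seepage parallel to the slope and the water table at the surface, the effective normal stress on the slip plane uses the buoyant unit weight γ' = γ_sat − γ_w while the driving shear stress uses γ_sat:
FS = [c' + γ' z cos²β tanφ'] / [γ_sat z sinβ cosβ]
(For c' = 0 this reduces to FS = (γ'/γ_sat)·tanφ'/tanβ.)
γ' = 18.4 − 9.81 = 8.59 kN/m³
Numerator = 0.0 + 8.59·2.2·cos²7.7°·tan24.4° = 0.0 + 8.59·2.2·0.9820·0.4536 = 8.419 kPa
Denominator = 18.4·2.2·sin7.7°·cos7.7° = 18.4·2.2·0.1340·0.9910 = 5.375 kPa
FS = 8.419 / 5.375 = 1.566

FS = 1.57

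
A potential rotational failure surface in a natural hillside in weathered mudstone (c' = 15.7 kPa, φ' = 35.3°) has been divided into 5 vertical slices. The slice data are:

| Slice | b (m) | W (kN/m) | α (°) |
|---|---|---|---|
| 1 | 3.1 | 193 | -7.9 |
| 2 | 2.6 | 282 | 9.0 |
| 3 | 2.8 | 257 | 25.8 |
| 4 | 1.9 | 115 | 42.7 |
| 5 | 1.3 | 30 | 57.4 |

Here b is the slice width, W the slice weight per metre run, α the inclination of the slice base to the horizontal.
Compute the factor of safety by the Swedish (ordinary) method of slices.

FS = 3.38

Ordinary method of slices: FS = Σ[c'·Δl_i + (W_i cosα_i)·tanφ'] / Σ W_i sinα_i, with Δl_i = b_i / cosα_i.
Slice 1: Δl = 3.1/cos(-7.9°) = 3.130 m; N'_1 = 193·cos(-7.9°) = 191.2; c'Δl = 49.14; W sinα = -26.5
Slice 2: Δl = 2.6/cos9.0° = 2.632 m; N'_2 = 282·cos9.0° = 278.5; c'Δl = 41.33; W sinα = 44.1
Slice 3: Δl = 2.8/cos25.8° = 3.110 m; N'_3 = 257·cos25.8° = 231.4; c'Δl = 48.83; W sinα = 111.9
Slice 4: Δl = 1.9/cos42.7° = 2.585 m; N'_4 = 115·cos42.7° = 84.5; c'Δl = 40.59; W sinα = 78.0
Slice 5: Δl = 1.3/cos57.4° = 2.413 m; N'_5 = 30·cos57.4° = 16.2; c'Δl = 37.88; W sinα = 25.3
Σc'Δl = 217.8 kN/m; ΣN' = 801.8 kN/m; ΣW sinα = 232.7 kN/m
Resisting = 217.8 + 801.8·tan35.3° = 217.8 + 567.7 = 785.4 kN/m
FS = 785.4 / 232.7 = 3.375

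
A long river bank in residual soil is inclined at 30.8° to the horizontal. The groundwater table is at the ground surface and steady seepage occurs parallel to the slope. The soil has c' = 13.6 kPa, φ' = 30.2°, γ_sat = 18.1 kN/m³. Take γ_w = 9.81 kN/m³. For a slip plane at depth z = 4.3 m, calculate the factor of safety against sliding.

With seepage parallel to the slope and the water table at the surface, the effective normal stress on the slip plane uses the buoyant unit weight γ' = γ_sat − γ_w while the driving shear stress uses γ_sat:
FS = [c' + γ' z cos²β tanφ'] / [γ_sat z sinβ cosβ]
γ' = 18.1 − 9.81 = 8.29 kN/m³
Numerator = 13.6 + 8.29·4.3·cos²30.8°·tan30.2° = 13.6 + 8.29·4.3·0.7378·0.5820 = 28.907 kPa
Denominator = 18.1·4.3·sin30.8°·cos30.8° = 18.1·4.3·0.5120·0.8590 = 34.232 kPa
FS = 28.907 / 34.232 = 0.844

FS = 0.84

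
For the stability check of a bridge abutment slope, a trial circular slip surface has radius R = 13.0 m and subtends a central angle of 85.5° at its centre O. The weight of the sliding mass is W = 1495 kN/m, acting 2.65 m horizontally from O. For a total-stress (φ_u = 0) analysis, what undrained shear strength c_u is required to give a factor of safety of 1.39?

FS = c_u·L_a·R / (W·d), so c_u = FS·W·d / (L_a·R).
Arc length L_a = R·θ = 13.0·(85.5°·π/180) = 13.0·1.4923 = 19.40 m
c_u = 1.39·1495·2.65 / (19.40·13.0) = 5506.8 / 252.19 = 21.84 kPa

c_u = 21.8 kPa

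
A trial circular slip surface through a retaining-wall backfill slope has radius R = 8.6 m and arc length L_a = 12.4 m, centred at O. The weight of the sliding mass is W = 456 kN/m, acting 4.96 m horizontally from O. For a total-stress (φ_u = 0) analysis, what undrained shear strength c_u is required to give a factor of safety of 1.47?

FS = c_u·L_a·R / (W·d), so c_u = FS·W·d / (L_a·R).
c_u = 1.47·456·4.96 / (12.40·8.6) = 3324.8 / 106.64 = 31.18 kPa

c_u = 31.2 kPa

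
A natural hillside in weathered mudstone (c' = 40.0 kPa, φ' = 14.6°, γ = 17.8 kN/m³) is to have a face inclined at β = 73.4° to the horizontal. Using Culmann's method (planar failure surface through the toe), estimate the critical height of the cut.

Culmann's analysis gives the critical failure plane at α_cr = (β + φ')/2 = (73.4 + 14.6)/2 = 44.0°, and the critical height
H_c = (4c'/γ) · sinβ cosφ' / [1 − cos(β − φ')]
    = (4·40.0/17.8) · sin73.4°·cos14.6° / [1 − cos(58.8°)]
    = 8.989 · 0.9583·0.9677 / [1 − 0.5180]
    = 8.989 · 0.9274 / 0.4820
    = 17.30 m

H_c = 17.30 m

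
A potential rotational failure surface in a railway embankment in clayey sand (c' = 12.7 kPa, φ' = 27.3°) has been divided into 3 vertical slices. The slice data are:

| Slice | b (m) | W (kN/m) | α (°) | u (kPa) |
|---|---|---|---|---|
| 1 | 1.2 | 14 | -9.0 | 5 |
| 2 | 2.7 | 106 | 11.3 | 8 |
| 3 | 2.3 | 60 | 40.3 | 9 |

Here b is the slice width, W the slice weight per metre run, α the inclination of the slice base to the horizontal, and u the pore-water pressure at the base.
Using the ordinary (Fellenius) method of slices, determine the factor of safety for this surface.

Ordinary method of slices: FS = Σ[c'·Δl_i + (W_i cosα_i − u_i·Δl_i)·tanφ'] / Σ W_i sinα_i, with Δl_i = b_i / cosα_i.
Slice 1: Δl = 1.2/cos(-9.0°) = 1.215 m; N'_1 = 14·cos(-9.0°) − 5·1.215 = 7.8; c'Δl = 15.43; W sinα = -2.2
Slice 2: Δl = 2.7/cos11.3° = 2.753 m; N'_2 = 106·cos11.3° − 8·2.753 = 81.9; c'Δl = 34.97; W sinα = 20.8
Slice 3: Δl = 2.3/cos40.3° = 3.016 m; N'_3 = 60·cos40.3° − 9·3.016 = 18.6; c'Δl = 38.30; W sinα = 38.8
Σc'Δl = 88.7 kN/m; ΣN' = 108.3 kN/m; ΣW sinα = 57.4 kN/m
Resisting = 88.7 + 108.3·tan27.3° = 88.7 + 55.9 = 144.6 kN/m
FS = 144.6 / 57.4 = 2.520

FS = 2.52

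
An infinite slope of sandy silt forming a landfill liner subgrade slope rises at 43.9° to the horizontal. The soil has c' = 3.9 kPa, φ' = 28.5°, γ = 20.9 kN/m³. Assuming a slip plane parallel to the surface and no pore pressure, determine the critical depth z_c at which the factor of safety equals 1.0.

Setting FS = 1.00 in FS = [c' + γz cos²β tanφ'] / [γz sinβ cosβ] and solving for z:
z = c' / [γ cosβ (FS·sinβ − cosβ·tanφ')]
  = 3.9 / [20.9·cos43.9°·(1.00·sin43.9° − cos43.9°·tan28.5°)]
  = 3.9 / [20.9·0.7206·(1.00·0.6934 − 0.7206·0.5430)]
  = 3.9 / 4.5506 = 0.857 m

z_c = 0.86 m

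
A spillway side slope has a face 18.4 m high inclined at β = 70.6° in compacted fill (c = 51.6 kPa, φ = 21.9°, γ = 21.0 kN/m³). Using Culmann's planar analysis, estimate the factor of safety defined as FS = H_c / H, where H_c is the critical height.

FS = 1.37

H_c = (4c/γ) · sinβ cosφ / [1 − cos(β − φ)]
    = (4·51.6/21.0) · sin70.6°·cos21.9° / [1 − cos48.7°]
    = 9.829 · 0.8752 / 0.3400 = 25.30 m
FS = H_c / H = 25.30 / 18.4 = 1.375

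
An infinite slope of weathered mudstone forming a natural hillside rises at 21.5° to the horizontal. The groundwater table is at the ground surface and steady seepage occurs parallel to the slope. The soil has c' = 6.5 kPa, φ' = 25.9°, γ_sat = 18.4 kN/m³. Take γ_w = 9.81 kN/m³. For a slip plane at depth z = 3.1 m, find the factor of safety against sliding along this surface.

With seepage parallel to the slope and the water table at the surface, the effective normal stress on the slip plane uses the buoyant unit weight γ' = γ_sat − γ_w while the driving shear stress uses γ_sat:
FS = [c' + γ' z cos²β tanφ'] / [γ_sat z sinβ cosβ]
γ' = 18.4 − 9.81 = 8.59 kN/m³
Numerator = 6.5 + 8.59·3.1·cos²21.5°·tan25.9° = 6.5 + 8.59·3.1·0.8657·0.4856 = 17.694 kPa
Denominator = 18.4·3.1·sin21.5°·cos21.5° = 18.4·3.1·0.3665·0.9304 = 19.451 kPa
FS = 17.694 / 19.451 = 0.910

FS = 0.91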